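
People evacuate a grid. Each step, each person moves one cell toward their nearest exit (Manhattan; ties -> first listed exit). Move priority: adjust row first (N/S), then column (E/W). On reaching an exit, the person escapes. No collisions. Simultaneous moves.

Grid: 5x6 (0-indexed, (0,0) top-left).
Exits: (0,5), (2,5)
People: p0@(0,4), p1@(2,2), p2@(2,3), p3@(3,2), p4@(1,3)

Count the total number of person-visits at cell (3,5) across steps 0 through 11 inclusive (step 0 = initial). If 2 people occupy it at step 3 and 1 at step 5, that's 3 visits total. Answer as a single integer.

Step 0: p0@(0,4) p1@(2,2) p2@(2,3) p3@(3,2) p4@(1,3) -> at (3,5): 0 [-], cum=0
Step 1: p0@ESC p1@(2,3) p2@(2,4) p3@(2,2) p4@(0,3) -> at (3,5): 0 [-], cum=0
Step 2: p0@ESC p1@(2,4) p2@ESC p3@(2,3) p4@(0,4) -> at (3,5): 0 [-], cum=0
Step 3: p0@ESC p1@ESC p2@ESC p3@(2,4) p4@ESC -> at (3,5): 0 [-], cum=0
Step 4: p0@ESC p1@ESC p2@ESC p3@ESC p4@ESC -> at (3,5): 0 [-], cum=0
Total visits = 0

Answer: 0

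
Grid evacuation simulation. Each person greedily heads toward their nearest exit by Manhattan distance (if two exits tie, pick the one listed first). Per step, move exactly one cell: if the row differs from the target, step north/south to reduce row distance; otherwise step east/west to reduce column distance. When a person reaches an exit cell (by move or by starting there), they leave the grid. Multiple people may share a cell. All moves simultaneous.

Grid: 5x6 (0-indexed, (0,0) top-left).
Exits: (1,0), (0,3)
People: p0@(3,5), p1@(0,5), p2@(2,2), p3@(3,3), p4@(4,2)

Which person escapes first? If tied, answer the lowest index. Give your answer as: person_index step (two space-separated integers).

Step 1: p0:(3,5)->(2,5) | p1:(0,5)->(0,4) | p2:(2,2)->(1,2) | p3:(3,3)->(2,3) | p4:(4,2)->(3,2)
Step 2: p0:(2,5)->(1,5) | p1:(0,4)->(0,3)->EXIT | p2:(1,2)->(1,1) | p3:(2,3)->(1,3) | p4:(3,2)->(2,2)
Step 3: p0:(1,5)->(0,5) | p1:escaped | p2:(1,1)->(1,0)->EXIT | p3:(1,3)->(0,3)->EXIT | p4:(2,2)->(1,2)
Step 4: p0:(0,5)->(0,4) | p1:escaped | p2:escaped | p3:escaped | p4:(1,2)->(1,1)
Step 5: p0:(0,4)->(0,3)->EXIT | p1:escaped | p2:escaped | p3:escaped | p4:(1,1)->(1,0)->EXIT
Exit steps: [5, 2, 3, 3, 5]
First to escape: p1 at step 2

Answer: 1 2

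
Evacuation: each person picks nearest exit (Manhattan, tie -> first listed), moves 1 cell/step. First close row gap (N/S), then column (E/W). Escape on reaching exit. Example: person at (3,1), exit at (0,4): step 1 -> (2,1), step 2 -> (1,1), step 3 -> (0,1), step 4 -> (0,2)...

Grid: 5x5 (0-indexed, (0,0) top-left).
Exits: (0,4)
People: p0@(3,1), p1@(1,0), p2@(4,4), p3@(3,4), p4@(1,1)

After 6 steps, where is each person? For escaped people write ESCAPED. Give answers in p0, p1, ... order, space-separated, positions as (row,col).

Step 1: p0:(3,1)->(2,1) | p1:(1,0)->(0,0) | p2:(4,4)->(3,4) | p3:(3,4)->(2,4) | p4:(1,1)->(0,1)
Step 2: p0:(2,1)->(1,1) | p1:(0,0)->(0,1) | p2:(3,4)->(2,4) | p3:(2,4)->(1,4) | p4:(0,1)->(0,2)
Step 3: p0:(1,1)->(0,1) | p1:(0,1)->(0,2) | p2:(2,4)->(1,4) | p3:(1,4)->(0,4)->EXIT | p4:(0,2)->(0,3)
Step 4: p0:(0,1)->(0,2) | p1:(0,2)->(0,3) | p2:(1,4)->(0,4)->EXIT | p3:escaped | p4:(0,3)->(0,4)->EXIT
Step 5: p0:(0,2)->(0,3) | p1:(0,3)->(0,4)->EXIT | p2:escaped | p3:escaped | p4:escaped
Step 6: p0:(0,3)->(0,4)->EXIT | p1:escaped | p2:escaped | p3:escaped | p4:escaped

ESCAPED ESCAPED ESCAPED ESCAPED ESCAPED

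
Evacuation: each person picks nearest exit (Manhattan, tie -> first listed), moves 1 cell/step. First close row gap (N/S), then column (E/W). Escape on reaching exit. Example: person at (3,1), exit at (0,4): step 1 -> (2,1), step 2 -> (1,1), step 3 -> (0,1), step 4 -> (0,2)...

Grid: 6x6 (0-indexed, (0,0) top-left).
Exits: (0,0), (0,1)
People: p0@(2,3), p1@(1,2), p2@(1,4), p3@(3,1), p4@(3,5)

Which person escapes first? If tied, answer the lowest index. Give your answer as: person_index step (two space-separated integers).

Step 1: p0:(2,3)->(1,3) | p1:(1,2)->(0,2) | p2:(1,4)->(0,4) | p3:(3,1)->(2,1) | p4:(3,5)->(2,5)
Step 2: p0:(1,3)->(0,3) | p1:(0,2)->(0,1)->EXIT | p2:(0,4)->(0,3) | p3:(2,1)->(1,1) | p4:(2,5)->(1,5)
Step 3: p0:(0,3)->(0,2) | p1:escaped | p2:(0,3)->(0,2) | p3:(1,1)->(0,1)->EXIT | p4:(1,5)->(0,5)
Step 4: p0:(0,2)->(0,1)->EXIT | p1:escaped | p2:(0,2)->(0,1)->EXIT | p3:escaped | p4:(0,5)->(0,4)
Step 5: p0:escaped | p1:escaped | p2:escaped | p3:escaped | p4:(0,4)->(0,3)
Step 6: p0:escaped | p1:escaped | p2:escaped | p3:escaped | p4:(0,3)->(0,2)
Step 7: p0:escaped | p1:escaped | p2:escaped | p3:escaped | p4:(0,2)->(0,1)->EXIT
Exit steps: [4, 2, 4, 3, 7]
First to escape: p1 at step 2

Answer: 1 2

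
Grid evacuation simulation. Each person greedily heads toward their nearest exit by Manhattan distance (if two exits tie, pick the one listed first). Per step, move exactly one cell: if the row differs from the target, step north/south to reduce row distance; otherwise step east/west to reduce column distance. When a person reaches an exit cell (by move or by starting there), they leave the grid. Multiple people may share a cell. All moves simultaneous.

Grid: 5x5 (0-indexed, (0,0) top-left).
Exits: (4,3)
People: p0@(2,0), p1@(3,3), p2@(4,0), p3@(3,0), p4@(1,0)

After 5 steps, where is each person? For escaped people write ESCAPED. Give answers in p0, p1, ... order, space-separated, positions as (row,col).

Step 1: p0:(2,0)->(3,0) | p1:(3,3)->(4,3)->EXIT | p2:(4,0)->(4,1) | p3:(3,0)->(4,0) | p4:(1,0)->(2,0)
Step 2: p0:(3,0)->(4,0) | p1:escaped | p2:(4,1)->(4,2) | p3:(4,0)->(4,1) | p4:(2,0)->(3,0)
Step 3: p0:(4,0)->(4,1) | p1:escaped | p2:(4,2)->(4,3)->EXIT | p3:(4,1)->(4,2) | p4:(3,0)->(4,0)
Step 4: p0:(4,1)->(4,2) | p1:escaped | p2:escaped | p3:(4,2)->(4,3)->EXIT | p4:(4,0)->(4,1)
Step 5: p0:(4,2)->(4,3)->EXIT | p1:escaped | p2:escaped | p3:escaped | p4:(4,1)->(4,2)

ESCAPED ESCAPED ESCAPED ESCAPED (4,2)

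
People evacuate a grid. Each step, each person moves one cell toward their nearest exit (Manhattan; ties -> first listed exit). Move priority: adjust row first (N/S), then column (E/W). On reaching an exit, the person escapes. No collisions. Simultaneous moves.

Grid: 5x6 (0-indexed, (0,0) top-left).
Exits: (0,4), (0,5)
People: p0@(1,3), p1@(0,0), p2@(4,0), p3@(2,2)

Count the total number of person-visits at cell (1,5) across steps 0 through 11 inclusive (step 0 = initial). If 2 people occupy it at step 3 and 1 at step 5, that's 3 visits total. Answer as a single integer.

Answer: 0

Derivation:
Step 0: p0@(1,3) p1@(0,0) p2@(4,0) p3@(2,2) -> at (1,5): 0 [-], cum=0
Step 1: p0@(0,3) p1@(0,1) p2@(3,0) p3@(1,2) -> at (1,5): 0 [-], cum=0
Step 2: p0@ESC p1@(0,2) p2@(2,0) p3@(0,2) -> at (1,5): 0 [-], cum=0
Step 3: p0@ESC p1@(0,3) p2@(1,0) p3@(0,3) -> at (1,5): 0 [-], cum=0
Step 4: p0@ESC p1@ESC p2@(0,0) p3@ESC -> at (1,5): 0 [-], cum=0
Step 5: p0@ESC p1@ESC p2@(0,1) p3@ESC -> at (1,5): 0 [-], cum=0
Step 6: p0@ESC p1@ESC p2@(0,2) p3@ESC -> at (1,5): 0 [-], cum=0
Step 7: p0@ESC p1@ESC p2@(0,3) p3@ESC -> at (1,5): 0 [-], cum=0
Step 8: p0@ESC p1@ESC p2@ESC p3@ESC -> at (1,5): 0 [-], cum=0
Total visits = 0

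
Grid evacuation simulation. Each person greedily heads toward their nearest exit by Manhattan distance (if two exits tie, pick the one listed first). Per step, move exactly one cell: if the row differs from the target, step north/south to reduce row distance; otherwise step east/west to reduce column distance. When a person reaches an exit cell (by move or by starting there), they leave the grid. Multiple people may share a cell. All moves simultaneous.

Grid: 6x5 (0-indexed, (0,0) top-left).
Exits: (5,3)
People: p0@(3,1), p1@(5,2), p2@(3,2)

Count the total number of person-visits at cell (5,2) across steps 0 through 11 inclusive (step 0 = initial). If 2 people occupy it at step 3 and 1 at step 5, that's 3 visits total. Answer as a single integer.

Answer: 3

Derivation:
Step 0: p0@(3,1) p1@(5,2) p2@(3,2) -> at (5,2): 1 [p1], cum=1
Step 1: p0@(4,1) p1@ESC p2@(4,2) -> at (5,2): 0 [-], cum=1
Step 2: p0@(5,1) p1@ESC p2@(5,2) -> at (5,2): 1 [p2], cum=2
Step 3: p0@(5,2) p1@ESC p2@ESC -> at (5,2): 1 [p0], cum=3
Step 4: p0@ESC p1@ESC p2@ESC -> at (5,2): 0 [-], cum=3
Total visits = 3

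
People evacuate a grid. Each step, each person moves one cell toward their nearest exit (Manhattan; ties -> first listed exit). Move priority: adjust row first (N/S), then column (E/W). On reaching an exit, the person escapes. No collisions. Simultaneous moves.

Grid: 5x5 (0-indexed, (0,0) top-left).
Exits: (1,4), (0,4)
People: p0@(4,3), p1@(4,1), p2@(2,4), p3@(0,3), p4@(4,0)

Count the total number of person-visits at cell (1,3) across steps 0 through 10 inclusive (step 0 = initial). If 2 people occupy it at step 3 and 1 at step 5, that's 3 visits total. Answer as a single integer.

Step 0: p0@(4,3) p1@(4,1) p2@(2,4) p3@(0,3) p4@(4,0) -> at (1,3): 0 [-], cum=0
Step 1: p0@(3,3) p1@(3,1) p2@ESC p3@ESC p4@(3,0) -> at (1,3): 0 [-], cum=0
Step 2: p0@(2,3) p1@(2,1) p2@ESC p3@ESC p4@(2,0) -> at (1,3): 0 [-], cum=0
Step 3: p0@(1,3) p1@(1,1) p2@ESC p3@ESC p4@(1,0) -> at (1,3): 1 [p0], cum=1
Step 4: p0@ESC p1@(1,2) p2@ESC p3@ESC p4@(1,1) -> at (1,3): 0 [-], cum=1
Step 5: p0@ESC p1@(1,3) p2@ESC p3@ESC p4@(1,2) -> at (1,3): 1 [p1], cum=2
Step 6: p0@ESC p1@ESC p2@ESC p3@ESC p4@(1,3) -> at (1,3): 1 [p4], cum=3
Step 7: p0@ESC p1@ESC p2@ESC p3@ESC p4@ESC -> at (1,3): 0 [-], cum=3
Total visits = 3

Answer: 3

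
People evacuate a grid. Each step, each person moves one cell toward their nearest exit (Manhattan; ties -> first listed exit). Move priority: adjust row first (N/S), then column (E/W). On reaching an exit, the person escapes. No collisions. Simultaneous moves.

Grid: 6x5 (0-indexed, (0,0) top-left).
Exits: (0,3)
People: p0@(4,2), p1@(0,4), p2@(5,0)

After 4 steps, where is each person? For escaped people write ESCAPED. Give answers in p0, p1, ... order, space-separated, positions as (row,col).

Step 1: p0:(4,2)->(3,2) | p1:(0,4)->(0,3)->EXIT | p2:(5,0)->(4,0)
Step 2: p0:(3,2)->(2,2) | p1:escaped | p2:(4,0)->(3,0)
Step 3: p0:(2,2)->(1,2) | p1:escaped | p2:(3,0)->(2,0)
Step 4: p0:(1,2)->(0,2) | p1:escaped | p2:(2,0)->(1,0)

(0,2) ESCAPED (1,0)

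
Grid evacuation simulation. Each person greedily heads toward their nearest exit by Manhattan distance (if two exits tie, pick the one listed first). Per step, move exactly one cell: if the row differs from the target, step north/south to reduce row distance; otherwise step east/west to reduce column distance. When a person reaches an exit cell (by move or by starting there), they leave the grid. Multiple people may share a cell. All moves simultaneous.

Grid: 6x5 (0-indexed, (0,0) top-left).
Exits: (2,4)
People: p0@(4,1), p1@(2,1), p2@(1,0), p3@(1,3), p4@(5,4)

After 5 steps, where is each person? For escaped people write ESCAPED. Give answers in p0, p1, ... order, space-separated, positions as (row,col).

Step 1: p0:(4,1)->(3,1) | p1:(2,1)->(2,2) | p2:(1,0)->(2,0) | p3:(1,3)->(2,3) | p4:(5,4)->(4,4)
Step 2: p0:(3,1)->(2,1) | p1:(2,2)->(2,3) | p2:(2,0)->(2,1) | p3:(2,3)->(2,4)->EXIT | p4:(4,4)->(3,4)
Step 3: p0:(2,1)->(2,2) | p1:(2,3)->(2,4)->EXIT | p2:(2,1)->(2,2) | p3:escaped | p4:(3,4)->(2,4)->EXIT
Step 4: p0:(2,2)->(2,3) | p1:escaped | p2:(2,2)->(2,3) | p3:escaped | p4:escaped
Step 5: p0:(2,3)->(2,4)->EXIT | p1:escaped | p2:(2,3)->(2,4)->EXIT | p3:escaped | p4:escaped

ESCAPED ESCAPED ESCAPED ESCAPED ESCAPED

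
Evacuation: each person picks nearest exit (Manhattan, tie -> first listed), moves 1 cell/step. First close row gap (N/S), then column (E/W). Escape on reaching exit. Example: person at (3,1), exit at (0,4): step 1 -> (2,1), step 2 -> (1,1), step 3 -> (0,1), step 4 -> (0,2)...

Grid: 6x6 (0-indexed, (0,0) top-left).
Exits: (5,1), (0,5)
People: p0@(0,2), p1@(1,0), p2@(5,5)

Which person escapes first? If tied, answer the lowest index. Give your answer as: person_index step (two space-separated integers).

Answer: 0 3

Derivation:
Step 1: p0:(0,2)->(0,3) | p1:(1,0)->(2,0) | p2:(5,5)->(5,4)
Step 2: p0:(0,3)->(0,4) | p1:(2,0)->(3,0) | p2:(5,4)->(5,3)
Step 3: p0:(0,4)->(0,5)->EXIT | p1:(3,0)->(4,0) | p2:(5,3)->(5,2)
Step 4: p0:escaped | p1:(4,0)->(5,0) | p2:(5,2)->(5,1)->EXIT
Step 5: p0:escaped | p1:(5,0)->(5,1)->EXIT | p2:escaped
Exit steps: [3, 5, 4]
First to escape: p0 at step 3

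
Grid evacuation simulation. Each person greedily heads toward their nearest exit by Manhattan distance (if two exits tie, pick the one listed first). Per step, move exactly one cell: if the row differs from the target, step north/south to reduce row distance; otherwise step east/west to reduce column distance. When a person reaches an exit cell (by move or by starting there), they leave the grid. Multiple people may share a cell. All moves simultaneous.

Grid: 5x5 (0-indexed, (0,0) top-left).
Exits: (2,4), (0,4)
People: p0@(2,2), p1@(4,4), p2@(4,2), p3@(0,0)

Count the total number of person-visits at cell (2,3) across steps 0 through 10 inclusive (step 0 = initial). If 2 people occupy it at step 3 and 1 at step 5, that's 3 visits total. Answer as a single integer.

Step 0: p0@(2,2) p1@(4,4) p2@(4,2) p3@(0,0) -> at (2,3): 0 [-], cum=0
Step 1: p0@(2,3) p1@(3,4) p2@(3,2) p3@(0,1) -> at (2,3): 1 [p0], cum=1
Step 2: p0@ESC p1@ESC p2@(2,2) p3@(0,2) -> at (2,3): 0 [-], cum=1
Step 3: p0@ESC p1@ESC p2@(2,3) p3@(0,3) -> at (2,3): 1 [p2], cum=2
Step 4: p0@ESC p1@ESC p2@ESC p3@ESC -> at (2,3): 0 [-], cum=2
Total visits = 2

Answer: 2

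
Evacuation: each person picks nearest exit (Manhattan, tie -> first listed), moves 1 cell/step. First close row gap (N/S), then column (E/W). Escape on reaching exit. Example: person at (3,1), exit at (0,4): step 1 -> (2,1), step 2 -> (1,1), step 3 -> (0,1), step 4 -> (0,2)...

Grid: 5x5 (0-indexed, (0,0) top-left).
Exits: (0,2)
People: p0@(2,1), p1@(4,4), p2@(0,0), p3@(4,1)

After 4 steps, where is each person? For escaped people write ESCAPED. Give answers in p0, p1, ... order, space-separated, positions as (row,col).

Step 1: p0:(2,1)->(1,1) | p1:(4,4)->(3,4) | p2:(0,0)->(0,1) | p3:(4,1)->(3,1)
Step 2: p0:(1,1)->(0,1) | p1:(3,4)->(2,4) | p2:(0,1)->(0,2)->EXIT | p3:(3,1)->(2,1)
Step 3: p0:(0,1)->(0,2)->EXIT | p1:(2,4)->(1,4) | p2:escaped | p3:(2,1)->(1,1)
Step 4: p0:escaped | p1:(1,4)->(0,4) | p2:escaped | p3:(1,1)->(0,1)

ESCAPED (0,4) ESCAPED (0,1)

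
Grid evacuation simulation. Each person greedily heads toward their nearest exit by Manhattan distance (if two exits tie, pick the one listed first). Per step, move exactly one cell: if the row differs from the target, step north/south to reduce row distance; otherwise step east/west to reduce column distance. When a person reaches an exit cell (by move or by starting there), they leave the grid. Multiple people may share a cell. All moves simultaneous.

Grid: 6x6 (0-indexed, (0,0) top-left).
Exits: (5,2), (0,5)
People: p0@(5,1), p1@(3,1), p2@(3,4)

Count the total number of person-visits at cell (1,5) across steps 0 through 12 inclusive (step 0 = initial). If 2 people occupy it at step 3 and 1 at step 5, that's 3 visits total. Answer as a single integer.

Step 0: p0@(5,1) p1@(3,1) p2@(3,4) -> at (1,5): 0 [-], cum=0
Step 1: p0@ESC p1@(4,1) p2@(4,4) -> at (1,5): 0 [-], cum=0
Step 2: p0@ESC p1@(5,1) p2@(5,4) -> at (1,5): 0 [-], cum=0
Step 3: p0@ESC p1@ESC p2@(5,3) -> at (1,5): 0 [-], cum=0
Step 4: p0@ESC p1@ESC p2@ESC -> at (1,5): 0 [-], cum=0
Total visits = 0

Answer: 0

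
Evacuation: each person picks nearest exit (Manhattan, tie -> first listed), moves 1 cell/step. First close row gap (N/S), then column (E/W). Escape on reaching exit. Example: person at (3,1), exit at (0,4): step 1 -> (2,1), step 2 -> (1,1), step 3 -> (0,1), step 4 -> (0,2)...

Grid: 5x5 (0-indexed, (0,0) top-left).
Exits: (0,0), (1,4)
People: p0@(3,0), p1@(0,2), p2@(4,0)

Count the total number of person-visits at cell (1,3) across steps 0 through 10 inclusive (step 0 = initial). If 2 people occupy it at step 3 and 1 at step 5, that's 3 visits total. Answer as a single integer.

Answer: 0

Derivation:
Step 0: p0@(3,0) p1@(0,2) p2@(4,0) -> at (1,3): 0 [-], cum=0
Step 1: p0@(2,0) p1@(0,1) p2@(3,0) -> at (1,3): 0 [-], cum=0
Step 2: p0@(1,0) p1@ESC p2@(2,0) -> at (1,3): 0 [-], cum=0
Step 3: p0@ESC p1@ESC p2@(1,0) -> at (1,3): 0 [-], cum=0
Step 4: p0@ESC p1@ESC p2@ESC -> at (1,3): 0 [-], cum=0
Total visits = 0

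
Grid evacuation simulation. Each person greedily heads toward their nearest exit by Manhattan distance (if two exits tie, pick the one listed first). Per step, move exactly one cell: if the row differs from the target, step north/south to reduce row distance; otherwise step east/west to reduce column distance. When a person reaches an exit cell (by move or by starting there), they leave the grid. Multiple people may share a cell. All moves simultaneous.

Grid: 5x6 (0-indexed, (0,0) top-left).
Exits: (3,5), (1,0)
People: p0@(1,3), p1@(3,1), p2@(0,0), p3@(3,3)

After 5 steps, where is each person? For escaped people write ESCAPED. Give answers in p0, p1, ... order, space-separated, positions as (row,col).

Step 1: p0:(1,3)->(1,2) | p1:(3,1)->(2,1) | p2:(0,0)->(1,0)->EXIT | p3:(3,3)->(3,4)
Step 2: p0:(1,2)->(1,1) | p1:(2,1)->(1,1) | p2:escaped | p3:(3,4)->(3,5)->EXIT
Step 3: p0:(1,1)->(1,0)->EXIT | p1:(1,1)->(1,0)->EXIT | p2:escaped | p3:escaped

ESCAPED ESCAPED ESCAPED ESCAPED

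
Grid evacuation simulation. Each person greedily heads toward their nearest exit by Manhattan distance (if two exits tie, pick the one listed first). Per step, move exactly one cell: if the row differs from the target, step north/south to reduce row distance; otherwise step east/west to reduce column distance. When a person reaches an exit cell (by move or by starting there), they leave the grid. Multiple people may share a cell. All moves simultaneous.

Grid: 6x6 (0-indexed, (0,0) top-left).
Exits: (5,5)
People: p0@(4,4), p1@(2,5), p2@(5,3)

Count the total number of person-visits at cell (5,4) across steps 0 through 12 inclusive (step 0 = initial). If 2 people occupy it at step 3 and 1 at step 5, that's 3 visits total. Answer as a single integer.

Answer: 2

Derivation:
Step 0: p0@(4,4) p1@(2,5) p2@(5,3) -> at (5,4): 0 [-], cum=0
Step 1: p0@(5,4) p1@(3,5) p2@(5,4) -> at (5,4): 2 [p0,p2], cum=2
Step 2: p0@ESC p1@(4,5) p2@ESC -> at (5,4): 0 [-], cum=2
Step 3: p0@ESC p1@ESC p2@ESC -> at (5,4): 0 [-], cum=2
Total visits = 2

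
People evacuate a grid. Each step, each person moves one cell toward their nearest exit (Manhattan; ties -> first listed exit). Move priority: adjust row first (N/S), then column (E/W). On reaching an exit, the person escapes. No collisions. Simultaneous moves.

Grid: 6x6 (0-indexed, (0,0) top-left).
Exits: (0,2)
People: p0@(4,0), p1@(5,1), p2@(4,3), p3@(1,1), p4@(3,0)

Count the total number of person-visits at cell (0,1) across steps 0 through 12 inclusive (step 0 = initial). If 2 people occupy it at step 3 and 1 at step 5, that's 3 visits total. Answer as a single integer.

Step 0: p0@(4,0) p1@(5,1) p2@(4,3) p3@(1,1) p4@(3,0) -> at (0,1): 0 [-], cum=0
Step 1: p0@(3,0) p1@(4,1) p2@(3,3) p3@(0,1) p4@(2,0) -> at (0,1): 1 [p3], cum=1
Step 2: p0@(2,0) p1@(3,1) p2@(2,3) p3@ESC p4@(1,0) -> at (0,1): 0 [-], cum=1
Step 3: p0@(1,0) p1@(2,1) p2@(1,3) p3@ESC p4@(0,0) -> at (0,1): 0 [-], cum=1
Step 4: p0@(0,0) p1@(1,1) p2@(0,3) p3@ESC p4@(0,1) -> at (0,1): 1 [p4], cum=2
Step 5: p0@(0,1) p1@(0,1) p2@ESC p3@ESC p4@ESC -> at (0,1): 2 [p0,p1], cum=4
Step 6: p0@ESC p1@ESC p2@ESC p3@ESC p4@ESC -> at (0,1): 0 [-], cum=4
Total visits = 4

Answer: 4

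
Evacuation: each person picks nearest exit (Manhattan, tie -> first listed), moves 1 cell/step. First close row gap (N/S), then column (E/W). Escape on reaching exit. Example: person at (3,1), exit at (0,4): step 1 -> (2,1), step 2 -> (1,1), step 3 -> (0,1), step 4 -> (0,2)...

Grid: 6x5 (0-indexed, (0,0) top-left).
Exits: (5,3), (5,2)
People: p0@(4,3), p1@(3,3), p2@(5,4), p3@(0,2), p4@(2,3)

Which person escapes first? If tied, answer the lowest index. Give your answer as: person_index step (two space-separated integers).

Step 1: p0:(4,3)->(5,3)->EXIT | p1:(3,3)->(4,3) | p2:(5,4)->(5,3)->EXIT | p3:(0,2)->(1,2) | p4:(2,3)->(3,3)
Step 2: p0:escaped | p1:(4,3)->(5,3)->EXIT | p2:escaped | p3:(1,2)->(2,2) | p4:(3,3)->(4,3)
Step 3: p0:escaped | p1:escaped | p2:escaped | p3:(2,2)->(3,2) | p4:(4,3)->(5,3)->EXIT
Step 4: p0:escaped | p1:escaped | p2:escaped | p3:(3,2)->(4,2) | p4:escaped
Step 5: p0:escaped | p1:escaped | p2:escaped | p3:(4,2)->(5,2)->EXIT | p4:escaped
Exit steps: [1, 2, 1, 5, 3]
First to escape: p0 at step 1

Answer: 0 1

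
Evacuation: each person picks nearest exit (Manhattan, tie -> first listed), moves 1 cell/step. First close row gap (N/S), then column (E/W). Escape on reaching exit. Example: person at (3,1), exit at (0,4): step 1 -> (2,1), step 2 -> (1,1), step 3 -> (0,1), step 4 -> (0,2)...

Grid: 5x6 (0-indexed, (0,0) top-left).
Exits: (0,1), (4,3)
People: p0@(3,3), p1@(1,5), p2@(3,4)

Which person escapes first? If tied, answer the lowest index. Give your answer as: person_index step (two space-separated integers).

Answer: 0 1

Derivation:
Step 1: p0:(3,3)->(4,3)->EXIT | p1:(1,5)->(0,5) | p2:(3,4)->(4,4)
Step 2: p0:escaped | p1:(0,5)->(0,4) | p2:(4,4)->(4,3)->EXIT
Step 3: p0:escaped | p1:(0,4)->(0,3) | p2:escaped
Step 4: p0:escaped | p1:(0,3)->(0,2) | p2:escaped
Step 5: p0:escaped | p1:(0,2)->(0,1)->EXIT | p2:escaped
Exit steps: [1, 5, 2]
First to escape: p0 at step 1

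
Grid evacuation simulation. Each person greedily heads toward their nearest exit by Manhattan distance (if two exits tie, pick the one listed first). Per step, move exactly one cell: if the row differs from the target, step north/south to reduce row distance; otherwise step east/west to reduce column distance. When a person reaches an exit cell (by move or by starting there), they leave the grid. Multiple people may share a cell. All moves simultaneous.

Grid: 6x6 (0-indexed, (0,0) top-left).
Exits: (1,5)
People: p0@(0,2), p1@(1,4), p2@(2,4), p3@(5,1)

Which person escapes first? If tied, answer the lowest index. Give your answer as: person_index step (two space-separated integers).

Answer: 1 1

Derivation:
Step 1: p0:(0,2)->(1,2) | p1:(1,4)->(1,5)->EXIT | p2:(2,4)->(1,4) | p3:(5,1)->(4,1)
Step 2: p0:(1,2)->(1,3) | p1:escaped | p2:(1,4)->(1,5)->EXIT | p3:(4,1)->(3,1)
Step 3: p0:(1,3)->(1,4) | p1:escaped | p2:escaped | p3:(3,1)->(2,1)
Step 4: p0:(1,4)->(1,5)->EXIT | p1:escaped | p2:escaped | p3:(2,1)->(1,1)
Step 5: p0:escaped | p1:escaped | p2:escaped | p3:(1,1)->(1,2)
Step 6: p0:escaped | p1:escaped | p2:escaped | p3:(1,2)->(1,3)
Step 7: p0:escaped | p1:escaped | p2:escaped | p3:(1,3)->(1,4)
Step 8: p0:escaped | p1:escaped | p2:escaped | p3:(1,4)->(1,5)->EXIT
Exit steps: [4, 1, 2, 8]
First to escape: p1 at step 1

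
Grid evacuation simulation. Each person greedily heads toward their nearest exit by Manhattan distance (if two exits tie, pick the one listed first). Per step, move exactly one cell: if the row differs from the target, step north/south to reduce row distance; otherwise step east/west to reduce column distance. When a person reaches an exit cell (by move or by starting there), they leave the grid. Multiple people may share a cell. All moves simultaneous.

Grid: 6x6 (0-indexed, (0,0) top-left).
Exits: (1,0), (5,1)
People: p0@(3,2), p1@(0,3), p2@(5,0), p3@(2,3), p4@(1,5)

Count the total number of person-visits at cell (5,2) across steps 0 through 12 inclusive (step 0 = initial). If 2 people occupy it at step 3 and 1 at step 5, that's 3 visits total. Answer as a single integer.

Step 0: p0@(3,2) p1@(0,3) p2@(5,0) p3@(2,3) p4@(1,5) -> at (5,2): 0 [-], cum=0
Step 1: p0@(4,2) p1@(1,3) p2@ESC p3@(1,3) p4@(1,4) -> at (5,2): 0 [-], cum=0
Step 2: p0@(5,2) p1@(1,2) p2@ESC p3@(1,2) p4@(1,3) -> at (5,2): 1 [p0], cum=1
Step 3: p0@ESC p1@(1,1) p2@ESC p3@(1,1) p4@(1,2) -> at (5,2): 0 [-], cum=1
Step 4: p0@ESC p1@ESC p2@ESC p3@ESC p4@(1,1) -> at (5,2): 0 [-], cum=1
Step 5: p0@ESC p1@ESC p2@ESC p3@ESC p4@ESC -> at (5,2): 0 [-], cum=1
Total visits = 1

Answer: 1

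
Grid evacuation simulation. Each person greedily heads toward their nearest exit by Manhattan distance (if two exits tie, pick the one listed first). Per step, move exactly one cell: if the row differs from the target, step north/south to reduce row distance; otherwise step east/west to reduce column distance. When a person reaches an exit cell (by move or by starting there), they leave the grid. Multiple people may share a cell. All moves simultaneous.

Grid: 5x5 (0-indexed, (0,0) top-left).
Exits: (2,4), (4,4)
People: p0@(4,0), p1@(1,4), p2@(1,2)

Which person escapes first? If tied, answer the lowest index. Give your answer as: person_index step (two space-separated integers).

Answer: 1 1

Derivation:
Step 1: p0:(4,0)->(4,1) | p1:(1,4)->(2,4)->EXIT | p2:(1,2)->(2,2)
Step 2: p0:(4,1)->(4,2) | p1:escaped | p2:(2,2)->(2,3)
Step 3: p0:(4,2)->(4,3) | p1:escaped | p2:(2,3)->(2,4)->EXIT
Step 4: p0:(4,3)->(4,4)->EXIT | p1:escaped | p2:escaped
Exit steps: [4, 1, 3]
First to escape: p1 at step 1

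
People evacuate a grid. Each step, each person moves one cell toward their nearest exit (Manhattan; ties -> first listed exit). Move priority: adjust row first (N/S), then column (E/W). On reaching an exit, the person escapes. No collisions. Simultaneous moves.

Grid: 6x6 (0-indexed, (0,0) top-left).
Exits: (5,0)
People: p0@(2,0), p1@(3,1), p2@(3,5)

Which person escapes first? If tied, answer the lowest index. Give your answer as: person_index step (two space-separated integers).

Answer: 0 3

Derivation:
Step 1: p0:(2,0)->(3,0) | p1:(3,1)->(4,1) | p2:(3,5)->(4,5)
Step 2: p0:(3,0)->(4,0) | p1:(4,1)->(5,1) | p2:(4,5)->(5,5)
Step 3: p0:(4,0)->(5,0)->EXIT | p1:(5,1)->(5,0)->EXIT | p2:(5,5)->(5,4)
Step 4: p0:escaped | p1:escaped | p2:(5,4)->(5,3)
Step 5: p0:escaped | p1:escaped | p2:(5,3)->(5,2)
Step 6: p0:escaped | p1:escaped | p2:(5,2)->(5,1)
Step 7: p0:escaped | p1:escaped | p2:(5,1)->(5,0)->EXIT
Exit steps: [3, 3, 7]
First to escape: p0 at step 3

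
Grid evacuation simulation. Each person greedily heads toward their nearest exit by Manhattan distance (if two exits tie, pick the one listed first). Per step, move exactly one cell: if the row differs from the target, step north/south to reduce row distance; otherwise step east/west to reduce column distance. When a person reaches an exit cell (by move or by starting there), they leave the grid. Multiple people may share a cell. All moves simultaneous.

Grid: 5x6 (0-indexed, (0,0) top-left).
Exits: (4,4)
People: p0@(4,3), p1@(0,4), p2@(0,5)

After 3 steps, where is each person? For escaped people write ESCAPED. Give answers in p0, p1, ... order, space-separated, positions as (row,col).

Step 1: p0:(4,3)->(4,4)->EXIT | p1:(0,4)->(1,4) | p2:(0,5)->(1,5)
Step 2: p0:escaped | p1:(1,4)->(2,4) | p2:(1,5)->(2,5)
Step 3: p0:escaped | p1:(2,4)->(3,4) | p2:(2,5)->(3,5)

ESCAPED (3,4) (3,5)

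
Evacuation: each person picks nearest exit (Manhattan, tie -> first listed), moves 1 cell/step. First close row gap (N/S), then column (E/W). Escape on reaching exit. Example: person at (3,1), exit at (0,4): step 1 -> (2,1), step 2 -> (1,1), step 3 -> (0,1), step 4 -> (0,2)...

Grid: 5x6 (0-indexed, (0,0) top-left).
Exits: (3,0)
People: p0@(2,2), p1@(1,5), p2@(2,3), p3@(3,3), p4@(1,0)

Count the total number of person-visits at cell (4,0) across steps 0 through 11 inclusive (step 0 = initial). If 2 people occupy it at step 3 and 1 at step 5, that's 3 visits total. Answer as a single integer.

Step 0: p0@(2,2) p1@(1,5) p2@(2,3) p3@(3,3) p4@(1,0) -> at (4,0): 0 [-], cum=0
Step 1: p0@(3,2) p1@(2,5) p2@(3,3) p3@(3,2) p4@(2,0) -> at (4,0): 0 [-], cum=0
Step 2: p0@(3,1) p1@(3,5) p2@(3,2) p3@(3,1) p4@ESC -> at (4,0): 0 [-], cum=0
Step 3: p0@ESC p1@(3,4) p2@(3,1) p3@ESC p4@ESC -> at (4,0): 0 [-], cum=0
Step 4: p0@ESC p1@(3,3) p2@ESC p3@ESC p4@ESC -> at (4,0): 0 [-], cum=0
Step 5: p0@ESC p1@(3,2) p2@ESC p3@ESC p4@ESC -> at (4,0): 0 [-], cum=0
Step 6: p0@ESC p1@(3,1) p2@ESC p3@ESC p4@ESC -> at (4,0): 0 [-], cum=0
Step 7: p0@ESC p1@ESC p2@ESC p3@ESC p4@ESC -> at (4,0): 0 [-], cum=0
Total visits = 0

Answer: 0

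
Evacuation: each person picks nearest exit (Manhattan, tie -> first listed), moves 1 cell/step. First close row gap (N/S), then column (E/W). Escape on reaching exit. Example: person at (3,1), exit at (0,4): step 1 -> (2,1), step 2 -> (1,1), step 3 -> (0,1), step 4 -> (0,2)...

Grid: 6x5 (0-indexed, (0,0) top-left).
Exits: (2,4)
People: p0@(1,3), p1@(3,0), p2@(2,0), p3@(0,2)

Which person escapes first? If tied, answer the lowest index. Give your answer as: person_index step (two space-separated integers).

Step 1: p0:(1,3)->(2,3) | p1:(3,0)->(2,0) | p2:(2,0)->(2,1) | p3:(0,2)->(1,2)
Step 2: p0:(2,3)->(2,4)->EXIT | p1:(2,0)->(2,1) | p2:(2,1)->(2,2) | p3:(1,2)->(2,2)
Step 3: p0:escaped | p1:(2,1)->(2,2) | p2:(2,2)->(2,3) | p3:(2,2)->(2,3)
Step 4: p0:escaped | p1:(2,2)->(2,3) | p2:(2,3)->(2,4)->EXIT | p3:(2,3)->(2,4)->EXIT
Step 5: p0:escaped | p1:(2,3)->(2,4)->EXIT | p2:escaped | p3:escaped
Exit steps: [2, 5, 4, 4]
First to escape: p0 at step 2

Answer: 0 2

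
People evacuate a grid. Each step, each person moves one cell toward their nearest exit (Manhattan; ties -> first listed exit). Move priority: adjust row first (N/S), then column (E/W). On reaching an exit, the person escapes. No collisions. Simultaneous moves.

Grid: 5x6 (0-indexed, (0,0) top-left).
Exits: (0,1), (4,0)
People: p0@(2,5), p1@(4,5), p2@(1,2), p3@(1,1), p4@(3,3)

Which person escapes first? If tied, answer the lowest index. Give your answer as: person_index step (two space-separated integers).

Step 1: p0:(2,5)->(1,5) | p1:(4,5)->(4,4) | p2:(1,2)->(0,2) | p3:(1,1)->(0,1)->EXIT | p4:(3,3)->(4,3)
Step 2: p0:(1,5)->(0,5) | p1:(4,4)->(4,3) | p2:(0,2)->(0,1)->EXIT | p3:escaped | p4:(4,3)->(4,2)
Step 3: p0:(0,5)->(0,4) | p1:(4,3)->(4,2) | p2:escaped | p3:escaped | p4:(4,2)->(4,1)
Step 4: p0:(0,4)->(0,3) | p1:(4,2)->(4,1) | p2:escaped | p3:escaped | p4:(4,1)->(4,0)->EXIT
Step 5: p0:(0,3)->(0,2) | p1:(4,1)->(4,0)->EXIT | p2:escaped | p3:escaped | p4:escaped
Step 6: p0:(0,2)->(0,1)->EXIT | p1:escaped | p2:escaped | p3:escaped | p4:escaped
Exit steps: [6, 5, 2, 1, 4]
First to escape: p3 at step 1

Answer: 3 1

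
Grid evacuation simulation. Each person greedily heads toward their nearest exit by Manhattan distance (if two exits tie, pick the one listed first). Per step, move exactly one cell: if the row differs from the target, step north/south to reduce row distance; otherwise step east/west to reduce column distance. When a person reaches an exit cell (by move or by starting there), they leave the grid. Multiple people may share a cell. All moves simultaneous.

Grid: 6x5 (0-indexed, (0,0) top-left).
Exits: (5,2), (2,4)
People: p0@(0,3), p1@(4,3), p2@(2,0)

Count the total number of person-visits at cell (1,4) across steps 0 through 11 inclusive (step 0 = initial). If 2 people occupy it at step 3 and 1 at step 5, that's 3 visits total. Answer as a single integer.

Answer: 0

Derivation:
Step 0: p0@(0,3) p1@(4,3) p2@(2,0) -> at (1,4): 0 [-], cum=0
Step 1: p0@(1,3) p1@(5,3) p2@(2,1) -> at (1,4): 0 [-], cum=0
Step 2: p0@(2,3) p1@ESC p2@(2,2) -> at (1,4): 0 [-], cum=0
Step 3: p0@ESC p1@ESC p2@(2,3) -> at (1,4): 0 [-], cum=0
Step 4: p0@ESC p1@ESC p2@ESC -> at (1,4): 0 [-], cum=0
Total visits = 0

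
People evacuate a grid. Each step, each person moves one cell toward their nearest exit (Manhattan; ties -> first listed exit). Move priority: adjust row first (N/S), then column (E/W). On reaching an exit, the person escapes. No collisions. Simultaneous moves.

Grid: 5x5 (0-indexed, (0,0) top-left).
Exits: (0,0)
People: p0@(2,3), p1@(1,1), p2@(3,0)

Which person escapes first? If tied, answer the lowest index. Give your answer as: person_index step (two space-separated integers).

Answer: 1 2

Derivation:
Step 1: p0:(2,3)->(1,3) | p1:(1,1)->(0,1) | p2:(3,0)->(2,0)
Step 2: p0:(1,3)->(0,3) | p1:(0,1)->(0,0)->EXIT | p2:(2,0)->(1,0)
Step 3: p0:(0,3)->(0,2) | p1:escaped | p2:(1,0)->(0,0)->EXIT
Step 4: p0:(0,2)->(0,1) | p1:escaped | p2:escaped
Step 5: p0:(0,1)->(0,0)->EXIT | p1:escaped | p2:escaped
Exit steps: [5, 2, 3]
First to escape: p1 at step 2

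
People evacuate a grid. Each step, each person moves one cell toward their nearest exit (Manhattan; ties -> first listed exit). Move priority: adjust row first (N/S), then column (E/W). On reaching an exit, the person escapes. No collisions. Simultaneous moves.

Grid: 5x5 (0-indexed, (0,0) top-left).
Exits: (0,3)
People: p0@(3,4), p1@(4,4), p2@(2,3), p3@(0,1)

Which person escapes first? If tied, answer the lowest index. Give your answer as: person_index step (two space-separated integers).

Answer: 2 2

Derivation:
Step 1: p0:(3,4)->(2,4) | p1:(4,4)->(3,4) | p2:(2,3)->(1,3) | p3:(0,1)->(0,2)
Step 2: p0:(2,4)->(1,4) | p1:(3,4)->(2,4) | p2:(1,3)->(0,3)->EXIT | p3:(0,2)->(0,3)->EXIT
Step 3: p0:(1,4)->(0,4) | p1:(2,4)->(1,4) | p2:escaped | p3:escaped
Step 4: p0:(0,4)->(0,3)->EXIT | p1:(1,4)->(0,4) | p2:escaped | p3:escaped
Step 5: p0:escaped | p1:(0,4)->(0,3)->EXIT | p2:escaped | p3:escaped
Exit steps: [4, 5, 2, 2]
First to escape: p2 at step 2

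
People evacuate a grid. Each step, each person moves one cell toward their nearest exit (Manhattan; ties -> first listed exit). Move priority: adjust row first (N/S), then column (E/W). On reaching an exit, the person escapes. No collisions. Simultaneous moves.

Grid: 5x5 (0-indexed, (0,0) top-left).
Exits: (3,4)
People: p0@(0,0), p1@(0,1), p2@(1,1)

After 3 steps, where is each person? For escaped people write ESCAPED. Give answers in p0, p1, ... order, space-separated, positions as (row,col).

Step 1: p0:(0,0)->(1,0) | p1:(0,1)->(1,1) | p2:(1,1)->(2,1)
Step 2: p0:(1,0)->(2,0) | p1:(1,1)->(2,1) | p2:(2,1)->(3,1)
Step 3: p0:(2,0)->(3,0) | p1:(2,1)->(3,1) | p2:(3,1)->(3,2)

(3,0) (3,1) (3,2)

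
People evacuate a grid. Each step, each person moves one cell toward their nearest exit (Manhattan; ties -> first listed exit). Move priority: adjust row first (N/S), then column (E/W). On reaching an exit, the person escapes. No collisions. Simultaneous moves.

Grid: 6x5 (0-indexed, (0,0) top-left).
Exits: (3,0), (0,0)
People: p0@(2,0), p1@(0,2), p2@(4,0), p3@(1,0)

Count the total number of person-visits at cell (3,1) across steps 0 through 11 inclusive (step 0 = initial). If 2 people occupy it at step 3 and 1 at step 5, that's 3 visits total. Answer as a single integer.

Answer: 0

Derivation:
Step 0: p0@(2,0) p1@(0,2) p2@(4,0) p3@(1,0) -> at (3,1): 0 [-], cum=0
Step 1: p0@ESC p1@(0,1) p2@ESC p3@ESC -> at (3,1): 0 [-], cum=0
Step 2: p0@ESC p1@ESC p2@ESC p3@ESC -> at (3,1): 0 [-], cum=0
Total visits = 0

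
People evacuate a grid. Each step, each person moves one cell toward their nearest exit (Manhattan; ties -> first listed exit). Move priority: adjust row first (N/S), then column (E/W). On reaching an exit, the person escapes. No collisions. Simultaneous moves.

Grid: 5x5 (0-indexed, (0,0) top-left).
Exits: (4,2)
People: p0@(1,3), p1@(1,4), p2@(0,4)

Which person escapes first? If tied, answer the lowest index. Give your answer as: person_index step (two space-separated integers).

Step 1: p0:(1,3)->(2,3) | p1:(1,4)->(2,4) | p2:(0,4)->(1,4)
Step 2: p0:(2,3)->(3,3) | p1:(2,4)->(3,4) | p2:(1,4)->(2,4)
Step 3: p0:(3,3)->(4,3) | p1:(3,4)->(4,4) | p2:(2,4)->(3,4)
Step 4: p0:(4,3)->(4,2)->EXIT | p1:(4,4)->(4,3) | p2:(3,4)->(4,4)
Step 5: p0:escaped | p1:(4,3)->(4,2)->EXIT | p2:(4,4)->(4,3)
Step 6: p0:escaped | p1:escaped | p2:(4,3)->(4,2)->EXIT
Exit steps: [4, 5, 6]
First to escape: p0 at step 4

Answer: 0 4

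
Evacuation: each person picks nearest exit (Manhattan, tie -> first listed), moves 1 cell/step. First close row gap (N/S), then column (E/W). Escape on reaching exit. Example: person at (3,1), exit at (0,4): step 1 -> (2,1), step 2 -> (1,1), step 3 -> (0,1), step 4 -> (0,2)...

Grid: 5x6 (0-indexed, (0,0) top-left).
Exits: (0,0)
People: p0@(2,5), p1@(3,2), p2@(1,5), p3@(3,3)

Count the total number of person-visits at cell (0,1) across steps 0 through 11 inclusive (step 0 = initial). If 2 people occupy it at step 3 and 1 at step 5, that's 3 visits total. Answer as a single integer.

Answer: 4

Derivation:
Step 0: p0@(2,5) p1@(3,2) p2@(1,5) p3@(3,3) -> at (0,1): 0 [-], cum=0
Step 1: p0@(1,5) p1@(2,2) p2@(0,5) p3@(2,3) -> at (0,1): 0 [-], cum=0
Step 2: p0@(0,5) p1@(1,2) p2@(0,4) p3@(1,3) -> at (0,1): 0 [-], cum=0
Step 3: p0@(0,4) p1@(0,2) p2@(0,3) p3@(0,3) -> at (0,1): 0 [-], cum=0
Step 4: p0@(0,3) p1@(0,1) p2@(0,2) p3@(0,2) -> at (0,1): 1 [p1], cum=1
Step 5: p0@(0,2) p1@ESC p2@(0,1) p3@(0,1) -> at (0,1): 2 [p2,p3], cum=3
Step 6: p0@(0,1) p1@ESC p2@ESC p3@ESC -> at (0,1): 1 [p0], cum=4
Step 7: p0@ESC p1@ESC p2@ESC p3@ESC -> at (0,1): 0 [-], cum=4
Total visits = 4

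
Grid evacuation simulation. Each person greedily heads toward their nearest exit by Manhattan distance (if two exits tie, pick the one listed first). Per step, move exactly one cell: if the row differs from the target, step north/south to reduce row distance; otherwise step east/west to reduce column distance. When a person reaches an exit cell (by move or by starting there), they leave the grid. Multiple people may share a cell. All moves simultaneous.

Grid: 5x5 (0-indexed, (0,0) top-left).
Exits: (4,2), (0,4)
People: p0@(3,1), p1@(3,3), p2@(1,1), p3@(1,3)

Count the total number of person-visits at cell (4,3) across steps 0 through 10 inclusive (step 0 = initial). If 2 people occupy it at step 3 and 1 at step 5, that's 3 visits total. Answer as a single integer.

Step 0: p0@(3,1) p1@(3,3) p2@(1,1) p3@(1,3) -> at (4,3): 0 [-], cum=0
Step 1: p0@(4,1) p1@(4,3) p2@(2,1) p3@(0,3) -> at (4,3): 1 [p1], cum=1
Step 2: p0@ESC p1@ESC p2@(3,1) p3@ESC -> at (4,3): 0 [-], cum=1
Step 3: p0@ESC p1@ESC p2@(4,1) p3@ESC -> at (4,3): 0 [-], cum=1
Step 4: p0@ESC p1@ESC p2@ESC p3@ESC -> at (4,3): 0 [-], cum=1
Total visits = 1

Answer: 1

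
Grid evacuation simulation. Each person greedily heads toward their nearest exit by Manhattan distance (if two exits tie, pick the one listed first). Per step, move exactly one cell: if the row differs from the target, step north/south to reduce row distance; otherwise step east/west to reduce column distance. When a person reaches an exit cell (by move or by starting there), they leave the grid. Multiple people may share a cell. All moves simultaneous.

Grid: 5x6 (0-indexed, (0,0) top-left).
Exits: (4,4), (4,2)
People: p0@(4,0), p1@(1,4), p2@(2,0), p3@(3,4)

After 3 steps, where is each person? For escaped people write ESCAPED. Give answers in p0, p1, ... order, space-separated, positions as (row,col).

Step 1: p0:(4,0)->(4,1) | p1:(1,4)->(2,4) | p2:(2,0)->(3,0) | p3:(3,4)->(4,4)->EXIT
Step 2: p0:(4,1)->(4,2)->EXIT | p1:(2,4)->(3,4) | p2:(3,0)->(4,0) | p3:escaped
Step 3: p0:escaped | p1:(3,4)->(4,4)->EXIT | p2:(4,0)->(4,1) | p3:escaped

ESCAPED ESCAPED (4,1) ESCAPED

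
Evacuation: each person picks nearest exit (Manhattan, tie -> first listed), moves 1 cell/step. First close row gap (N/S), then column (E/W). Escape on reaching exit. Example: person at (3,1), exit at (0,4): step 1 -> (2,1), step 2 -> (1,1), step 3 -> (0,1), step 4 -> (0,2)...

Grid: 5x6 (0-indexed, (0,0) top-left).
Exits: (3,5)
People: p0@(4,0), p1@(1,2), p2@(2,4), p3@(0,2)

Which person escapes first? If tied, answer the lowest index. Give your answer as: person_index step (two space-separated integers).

Answer: 2 2

Derivation:
Step 1: p0:(4,0)->(3,0) | p1:(1,2)->(2,2) | p2:(2,4)->(3,4) | p3:(0,2)->(1,2)
Step 2: p0:(3,0)->(3,1) | p1:(2,2)->(3,2) | p2:(3,4)->(3,5)->EXIT | p3:(1,2)->(2,2)
Step 3: p0:(3,1)->(3,2) | p1:(3,2)->(3,3) | p2:escaped | p3:(2,2)->(3,2)
Step 4: p0:(3,2)->(3,3) | p1:(3,3)->(3,4) | p2:escaped | p3:(3,2)->(3,3)
Step 5: p0:(3,3)->(3,4) | p1:(3,4)->(3,5)->EXIT | p2:escaped | p3:(3,3)->(3,4)
Step 6: p0:(3,4)->(3,5)->EXIT | p1:escaped | p2:escaped | p3:(3,4)->(3,5)->EXIT
Exit steps: [6, 5, 2, 6]
First to escape: p2 at step 2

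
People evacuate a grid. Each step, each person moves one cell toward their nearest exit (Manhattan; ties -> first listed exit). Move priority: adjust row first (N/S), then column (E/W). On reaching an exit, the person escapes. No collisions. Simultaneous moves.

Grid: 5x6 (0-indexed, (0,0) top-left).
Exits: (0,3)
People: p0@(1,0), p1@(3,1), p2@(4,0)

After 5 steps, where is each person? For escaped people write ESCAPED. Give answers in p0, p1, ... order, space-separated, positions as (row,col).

Step 1: p0:(1,0)->(0,0) | p1:(3,1)->(2,1) | p2:(4,0)->(3,0)
Step 2: p0:(0,0)->(0,1) | p1:(2,1)->(1,1) | p2:(3,0)->(2,0)
Step 3: p0:(0,1)->(0,2) | p1:(1,1)->(0,1) | p2:(2,0)->(1,0)
Step 4: p0:(0,2)->(0,3)->EXIT | p1:(0,1)->(0,2) | p2:(1,0)->(0,0)
Step 5: p0:escaped | p1:(0,2)->(0,3)->EXIT | p2:(0,0)->(0,1)

ESCAPED ESCAPED (0,1)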